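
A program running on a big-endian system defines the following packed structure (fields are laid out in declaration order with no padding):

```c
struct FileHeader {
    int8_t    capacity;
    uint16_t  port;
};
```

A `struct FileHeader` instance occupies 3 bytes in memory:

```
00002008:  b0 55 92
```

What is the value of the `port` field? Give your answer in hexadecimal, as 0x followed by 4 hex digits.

0x5592

`port` follows `capacity` (1 byte), so it starts at byte offset 1 and occupies 2 bytes.
Bytes at offsets 1..2: 55 92.
Big-endian stores the most-significant byte at the lowest address.
The bytes are already most-significant first: 0x5592.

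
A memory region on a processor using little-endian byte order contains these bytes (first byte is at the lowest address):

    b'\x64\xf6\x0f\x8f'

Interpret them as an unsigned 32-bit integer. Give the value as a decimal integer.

2400188004

Little-endian: lowest address holds the least-significant byte.
Reassemble most-significant byte first: 8F 0F F6 64 → 0x8F0FF664.
0x8F0FF664 = 2400188004.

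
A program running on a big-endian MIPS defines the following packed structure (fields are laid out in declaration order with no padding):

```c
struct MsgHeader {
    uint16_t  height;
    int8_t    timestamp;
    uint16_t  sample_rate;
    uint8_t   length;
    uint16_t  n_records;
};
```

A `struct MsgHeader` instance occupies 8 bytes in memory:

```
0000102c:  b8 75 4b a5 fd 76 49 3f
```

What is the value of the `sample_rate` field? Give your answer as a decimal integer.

42493

`sample_rate` follows `height` (2 B), `timestamp` (1 B), so it starts at offset 2 + 1 = 3 and occupies 2 bytes.
Bytes at offsets 3..4: A5 FD.
In big-endian order the high byte comes first in memory.
The bytes are already most-significant first: 0xA5FD.
0xA5FD = 42493.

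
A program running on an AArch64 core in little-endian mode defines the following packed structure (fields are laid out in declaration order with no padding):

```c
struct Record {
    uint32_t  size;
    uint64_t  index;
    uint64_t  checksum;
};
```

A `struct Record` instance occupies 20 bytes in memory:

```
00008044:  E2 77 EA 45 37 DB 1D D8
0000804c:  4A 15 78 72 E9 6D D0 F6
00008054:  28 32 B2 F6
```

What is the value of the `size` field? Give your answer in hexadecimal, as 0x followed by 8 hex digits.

0x45EA77E2

`size` is the first field, at byte offset 0, occupying 4 bytes.
Bytes at offsets 0..3: E2 77 EA 45.
Little-endian: lowest address holds the least-significant byte.
Reassemble most-significant byte first: 45 EA 77 E2 → 0x45EA77E2.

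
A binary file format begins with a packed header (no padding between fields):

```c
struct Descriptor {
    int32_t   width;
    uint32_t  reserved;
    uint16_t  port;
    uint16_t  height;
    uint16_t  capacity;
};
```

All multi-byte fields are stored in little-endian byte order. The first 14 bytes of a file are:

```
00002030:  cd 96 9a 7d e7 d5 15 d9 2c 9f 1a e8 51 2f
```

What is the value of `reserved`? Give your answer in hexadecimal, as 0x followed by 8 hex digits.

0xD915D5E7

`reserved` follows `width` (4 bytes), so it starts at byte offset 4 and occupies 4 bytes.
Bytes at offsets 4..7: E7 D5 15 D9.
Little-endian stores the least-significant byte at the lowest address.
Reassemble most-significant byte first: D9 15 D5 E7 → 0xD915D5E7.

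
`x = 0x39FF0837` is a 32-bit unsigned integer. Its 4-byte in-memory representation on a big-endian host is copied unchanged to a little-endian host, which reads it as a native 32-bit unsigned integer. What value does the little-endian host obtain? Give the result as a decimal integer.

Stored big-endian, the bytes at ascending addresses are 39 FF 08 37.
Read back as little-endian, the first byte is least significant, giving 0x3708FF39.
0x3708FF39 = 923336505.

923336505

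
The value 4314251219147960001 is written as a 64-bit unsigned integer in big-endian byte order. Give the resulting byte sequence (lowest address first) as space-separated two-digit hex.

3B DF 4C A0 3D 1C 2E C1

4314251219147960001 in hexadecimal, padded to 64 bits, is 0x3BDF4CA03D1C2EC1.
Split into bytes (most-significant first): 3B DF 4C A0 3D 1C 2E C1.
Big-endian: lowest address holds the most-significant byte.
So the memory order matches the most-significant-first order: 3B DF 4C A0 3D 1C 2E C1.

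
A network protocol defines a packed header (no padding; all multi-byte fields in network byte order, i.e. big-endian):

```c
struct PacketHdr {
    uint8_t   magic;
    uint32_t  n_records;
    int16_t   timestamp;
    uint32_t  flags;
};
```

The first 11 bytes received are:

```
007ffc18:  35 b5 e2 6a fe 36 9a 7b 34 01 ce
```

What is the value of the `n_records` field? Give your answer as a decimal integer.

3051514622

`n_records` follows `magic` (1 byte), so it starts at byte offset 1 and occupies 4 bytes.
Bytes at offsets 1..4: B5 E2 6A FE.
Big-endian: lowest address holds the most-significant byte.
The bytes are already most-significant first: 0xB5E26AFE.
0xB5E26AFE = 3051514622.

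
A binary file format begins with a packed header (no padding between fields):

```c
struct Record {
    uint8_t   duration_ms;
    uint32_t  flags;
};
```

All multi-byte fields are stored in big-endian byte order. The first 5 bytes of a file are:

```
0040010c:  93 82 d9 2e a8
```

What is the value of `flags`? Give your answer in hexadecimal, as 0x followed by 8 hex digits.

0x82D92EA8

`flags` follows `duration_ms` (1 byte), so it starts at byte offset 1 and occupies 4 bytes.
Bytes at offsets 1..4: 82 D9 2E A8.
Big-endian: lowest address holds the most-significant byte.
The bytes are already most-significant first: 0x82D92EA8.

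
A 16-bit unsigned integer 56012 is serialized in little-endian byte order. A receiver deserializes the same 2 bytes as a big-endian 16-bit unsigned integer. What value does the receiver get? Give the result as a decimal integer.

52442

56012 in 16-bit hexadecimal is 0xDACC.
Stored little-endian, the bytes at ascending addresses are CC DA.
Read back as big-endian, the last byte is least significant, giving 0xCCDA.
0xCCDA = 52442.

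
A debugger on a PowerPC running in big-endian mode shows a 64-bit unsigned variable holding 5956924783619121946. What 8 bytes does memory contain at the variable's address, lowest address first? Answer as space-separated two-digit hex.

5956924783619121946 in hexadecimal, padded to 64 bits, is 0x52AB3F879156A31A.
Split into bytes (most-significant first): 52 AB 3F 87 91 56 A3 1A.
Big-endian stores the most-significant byte at the lowest address.
So the memory order matches the most-significant-first order: 52 AB 3F 87 91 56 A3 1A.

52 AB 3F 87 91 56 A3 1A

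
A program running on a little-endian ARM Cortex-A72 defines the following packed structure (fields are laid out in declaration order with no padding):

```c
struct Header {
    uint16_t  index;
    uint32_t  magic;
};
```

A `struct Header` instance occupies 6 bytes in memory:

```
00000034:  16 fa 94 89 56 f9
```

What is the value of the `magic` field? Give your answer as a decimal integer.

`magic` follows `index` (2 bytes), so it starts at byte offset 2 and occupies 4 bytes.
Bytes at offsets 2..5: 94 89 56 F9.
In little-endian order the low byte comes first in memory.
Reassemble most-significant byte first: F9 56 89 94 → 0xF9568994.
0xF9568994 = 4183198100.

4183198100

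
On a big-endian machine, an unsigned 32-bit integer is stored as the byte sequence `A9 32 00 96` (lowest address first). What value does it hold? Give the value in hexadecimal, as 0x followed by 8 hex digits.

Big-endian: lowest address holds the most-significant byte.
The bytes are already most-significant first: 0xA9320096.

0xA9320096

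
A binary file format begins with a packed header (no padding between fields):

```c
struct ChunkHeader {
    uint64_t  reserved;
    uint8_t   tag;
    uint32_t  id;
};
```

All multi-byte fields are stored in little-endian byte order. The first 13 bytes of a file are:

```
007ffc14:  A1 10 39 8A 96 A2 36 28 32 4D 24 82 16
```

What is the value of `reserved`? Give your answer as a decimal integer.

`reserved` is the first field, at byte offset 0, occupying 8 bytes.
Bytes at offsets 0..7: A1 10 39 8A 96 A2 36 28.
Little-endian: lowest address holds the least-significant byte.
Reassemble most-significant byte first: 28 36 A2 96 8A 39 10 A1 → 0x2836A2968A3910A1.
0x2836A2968A3910A1 = 2897682177707282593.

2897682177707282593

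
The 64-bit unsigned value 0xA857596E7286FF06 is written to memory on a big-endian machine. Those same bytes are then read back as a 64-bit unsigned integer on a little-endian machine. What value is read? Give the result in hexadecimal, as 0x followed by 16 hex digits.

0x06FF86726E5957A8

Stored big-endian, the bytes at ascending addresses are A8 57 59 6E 72 86 FF 06.
Read back as little-endian, the first byte is least significant, giving 0x06FF86726E5957A8.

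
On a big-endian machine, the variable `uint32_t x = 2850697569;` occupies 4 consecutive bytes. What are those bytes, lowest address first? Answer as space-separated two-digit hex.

A9 EA 31 61

2850697569 in hexadecimal, padded to 32 bits, is 0xA9EA3161.
Split into bytes (most-significant first): A9 EA 31 61.
In big-endian order the high byte comes first in memory.
So the memory order matches the most-significant-first order: A9 EA 31 61.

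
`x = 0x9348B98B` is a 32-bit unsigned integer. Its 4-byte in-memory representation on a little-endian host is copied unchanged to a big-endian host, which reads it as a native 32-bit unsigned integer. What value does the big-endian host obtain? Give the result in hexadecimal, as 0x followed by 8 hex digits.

0x8BB94893

Stored little-endian, the bytes at ascending addresses are 8B B9 48 93.
Read back as big-endian, the last byte is least significant, giving 0x8BB94893.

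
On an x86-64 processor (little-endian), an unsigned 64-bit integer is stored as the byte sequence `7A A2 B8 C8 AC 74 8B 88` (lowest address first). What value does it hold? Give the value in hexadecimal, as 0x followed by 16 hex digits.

In little-endian order the low byte comes first in memory.
Reassemble most-significant byte first: 88 8B 74 AC C8 B8 A2 7A → 0x888B74ACC8B8A27A.

0x888B74ACC8B8A27A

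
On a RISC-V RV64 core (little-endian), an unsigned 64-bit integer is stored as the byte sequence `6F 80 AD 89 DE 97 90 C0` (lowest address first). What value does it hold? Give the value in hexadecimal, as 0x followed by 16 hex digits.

0xC09097DE89AD806F

In little-endian order the low byte comes first in memory.
Reassemble most-significant byte first: C0 90 97 DE 89 AD 80 6F → 0xC09097DE89AD806F.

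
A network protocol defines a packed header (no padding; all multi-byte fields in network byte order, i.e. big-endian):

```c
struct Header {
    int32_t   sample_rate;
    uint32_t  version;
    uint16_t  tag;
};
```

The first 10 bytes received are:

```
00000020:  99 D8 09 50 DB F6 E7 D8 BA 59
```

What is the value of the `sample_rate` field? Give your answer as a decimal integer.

`sample_rate` is the first field, at byte offset 0, occupying 4 bytes.
Bytes at offsets 0..3: 99 D8 09 50.
Big-endian stores the most-significant byte at the lowest address.
The bytes are already most-significant first: 0x99D80950.
Top bit is set, so as a signed 32-bit value this is 0x99D80950 − 2^32 = -1713895088.

-1713895088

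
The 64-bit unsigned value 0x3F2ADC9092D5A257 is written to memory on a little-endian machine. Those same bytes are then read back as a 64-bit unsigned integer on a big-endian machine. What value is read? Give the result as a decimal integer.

6314844452999146047

Stored little-endian, the bytes at ascending addresses are 57 A2 D5 92 90 DC 2A 3F.
Read back as big-endian, the last byte is least significant, giving 0x57A2D59290DC2A3F.
0x57A2D59290DC2A3F = 6314844452999146047.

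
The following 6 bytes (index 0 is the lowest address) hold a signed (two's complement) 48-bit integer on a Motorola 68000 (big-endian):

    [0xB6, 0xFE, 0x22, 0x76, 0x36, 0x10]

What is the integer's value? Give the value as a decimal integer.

Big-endian stores the most-significant byte at the lowest address.
The bytes are already most-significant first: 0xB6FE22763610.
Top bit is set, so as a signed 48-bit value this is 0xB6FE22763610 − 2^48 = -80272360589808.

-80272360589808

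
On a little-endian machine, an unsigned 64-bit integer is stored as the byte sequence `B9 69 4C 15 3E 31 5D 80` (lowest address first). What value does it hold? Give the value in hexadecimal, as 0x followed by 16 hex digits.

0x805D313E154C69B9

Little-endian: lowest address holds the least-significant byte.
Reassemble most-significant byte first: 80 5D 31 3E 15 4C 69 B9 → 0x805D313E154C69B9.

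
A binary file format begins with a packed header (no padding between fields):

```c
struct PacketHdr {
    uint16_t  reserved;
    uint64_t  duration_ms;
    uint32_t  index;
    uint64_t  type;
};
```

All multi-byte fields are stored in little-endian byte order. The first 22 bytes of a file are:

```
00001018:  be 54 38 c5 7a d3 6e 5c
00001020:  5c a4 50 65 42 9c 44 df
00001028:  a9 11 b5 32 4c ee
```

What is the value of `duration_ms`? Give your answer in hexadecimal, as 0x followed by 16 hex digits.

`duration_ms` follows `reserved` (2 bytes), so it starts at byte offset 2 and occupies 8 bytes.
Bytes at offsets 2..9: 38 C5 7A D3 6E 5C 5C A4.
Little-endian stores the least-significant byte at the lowest address.
Reassemble most-significant byte first: A4 5C 5C 6E D3 7A C5 38 → 0xA45C5C6ED37AC538.

0xA45C5C6ED37AC538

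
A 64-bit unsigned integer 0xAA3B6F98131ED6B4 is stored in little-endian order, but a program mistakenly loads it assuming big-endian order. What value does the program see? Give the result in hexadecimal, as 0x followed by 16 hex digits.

0xB4D61E13986F3BAA

Stored little-endian, the bytes at ascending addresses are B4 D6 1E 13 98 6F 3B AA.
Read back as big-endian, the last byte is least significant, giving 0xB4D61E13986F3BAA.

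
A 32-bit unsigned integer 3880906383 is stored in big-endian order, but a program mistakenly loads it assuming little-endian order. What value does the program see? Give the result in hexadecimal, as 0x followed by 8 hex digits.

3880906383 in 32-bit hexadecimal is 0xE751EE8F.
Stored big-endian, the bytes at ascending addresses are E7 51 EE 8F.
Read back as little-endian, the first byte is least significant, giving 0x8FEE51E7.

0x8FEE51E7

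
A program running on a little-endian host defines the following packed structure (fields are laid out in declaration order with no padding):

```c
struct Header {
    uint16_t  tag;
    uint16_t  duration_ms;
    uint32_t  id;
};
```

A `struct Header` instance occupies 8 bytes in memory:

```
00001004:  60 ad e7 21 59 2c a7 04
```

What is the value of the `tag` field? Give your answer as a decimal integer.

`tag` is the first field, at byte offset 0, occupying 2 bytes.
Bytes at offsets 0..1: 60 AD.
Little-endian stores the least-significant byte at the lowest address.
Reassemble most-significant byte first: AD 60 → 0xAD60.
0xAD60 = 44384.

44384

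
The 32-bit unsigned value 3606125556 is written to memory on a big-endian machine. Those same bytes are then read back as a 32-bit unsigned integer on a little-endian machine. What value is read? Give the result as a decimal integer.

4095472086

3606125556 in 32-bit hexadecimal is 0xD6F11BF4.
Stored big-endian, the bytes at ascending addresses are D6 F1 1B F4.
Read back as little-endian, the first byte is least significant, giving 0xF41BF1D6.
0xF41BF1D6 = 4095472086.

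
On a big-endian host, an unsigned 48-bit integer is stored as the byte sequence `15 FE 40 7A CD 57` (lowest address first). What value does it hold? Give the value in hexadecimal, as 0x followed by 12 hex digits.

In big-endian order the high byte comes first in memory.
The bytes are already most-significant first: 0x15FE407ACD57.

0x15FE407ACD57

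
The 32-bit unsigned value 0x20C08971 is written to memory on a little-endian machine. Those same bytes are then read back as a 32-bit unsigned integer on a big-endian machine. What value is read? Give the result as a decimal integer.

1904853024

Stored little-endian, the bytes at ascending addresses are 71 89 C0 20.
Read back as big-endian, the last byte is least significant, giving 0x7189C020.
0x7189C020 = 1904853024.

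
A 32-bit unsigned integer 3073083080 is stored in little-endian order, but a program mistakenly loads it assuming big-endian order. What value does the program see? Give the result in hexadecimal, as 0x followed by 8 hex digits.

0xC8862BB7

3073083080 in 32-bit hexadecimal is 0xB72B86C8.
Stored little-endian, the bytes at ascending addresses are C8 86 2B B7.
Read back as big-endian, the last byte is least significant, giving 0xC8862BB7.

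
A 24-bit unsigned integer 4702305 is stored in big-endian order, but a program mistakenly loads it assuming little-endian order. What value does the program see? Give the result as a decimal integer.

6406215

4702305 in 24-bit hexadecimal is 0x47C061.
Stored big-endian, the bytes at ascending addresses are 47 C0 61.
Read back as little-endian, the first byte is least significant, giving 0x61C047.
0x61C047 = 6406215.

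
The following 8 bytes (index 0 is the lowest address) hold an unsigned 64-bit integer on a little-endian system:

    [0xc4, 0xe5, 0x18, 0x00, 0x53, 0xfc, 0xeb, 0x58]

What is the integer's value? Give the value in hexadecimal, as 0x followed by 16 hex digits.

Little-endian: lowest address holds the least-significant byte.
Reassemble most-significant byte first: 58 EB FC 53 00 18 E5 C4 → 0x58EBFC530018E5C4.

0x58EBFC530018E5C4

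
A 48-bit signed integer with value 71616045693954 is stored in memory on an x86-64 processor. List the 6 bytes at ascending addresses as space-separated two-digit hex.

71616045693954 in hexadecimal, padded to 48 bits, is 0x412268F6BC02.
Split into bytes (most-significant first): 41 22 68 F6 BC 02.
Little-endian: lowest address holds the least-significant byte.
So at ascending addresses the bytes are 02 BC F6 68 22 41.

02 BC F6 68 22 41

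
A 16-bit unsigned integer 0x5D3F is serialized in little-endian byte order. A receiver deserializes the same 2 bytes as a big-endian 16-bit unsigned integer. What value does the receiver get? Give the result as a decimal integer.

Stored little-endian, the bytes at ascending addresses are 3F 5D.
Read back as big-endian, the last byte is least significant, giving 0x3F5D.
0x3F5D = 16221.

16221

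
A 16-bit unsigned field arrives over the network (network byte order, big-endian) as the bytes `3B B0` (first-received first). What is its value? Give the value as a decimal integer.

15280

Big-endian stores the most-significant byte at the lowest address.
The bytes are already most-significant first: 0x3BB0.
0x3BB0 = 15280.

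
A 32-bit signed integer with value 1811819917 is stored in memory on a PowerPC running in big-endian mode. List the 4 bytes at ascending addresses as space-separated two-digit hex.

1811819917 in hexadecimal, padded to 32 bits, is 0x6BFE2D8D.
Split into bytes (most-significant first): 6B FE 2D 8D.
In big-endian order the high byte comes first in memory.
So the memory order matches the most-significant-first order: 6B FE 2D 8D.

6B FE 2D 8D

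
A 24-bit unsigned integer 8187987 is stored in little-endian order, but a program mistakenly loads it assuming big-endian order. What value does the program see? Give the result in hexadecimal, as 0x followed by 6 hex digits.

8187987 in 24-bit hexadecimal is 0x7CF053.
Stored little-endian, the bytes at ascending addresses are 53 F0 7C.
Read back as big-endian, the last byte is least significant, giving 0x53F07C.

0x53F07C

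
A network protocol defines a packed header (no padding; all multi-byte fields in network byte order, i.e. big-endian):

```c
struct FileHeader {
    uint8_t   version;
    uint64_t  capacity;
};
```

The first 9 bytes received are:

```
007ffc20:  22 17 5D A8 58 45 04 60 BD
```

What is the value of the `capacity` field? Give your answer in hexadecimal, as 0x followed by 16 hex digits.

0x175DA858450460BD

`capacity` follows `version` (1 byte), so it starts at byte offset 1 and occupies 8 bytes.
Bytes at offsets 1..8: 17 5D A8 58 45 04 60 BD.
Big-endian stores the most-significant byte at the lowest address.
The bytes are already most-significant first: 0x175DA858450460BD.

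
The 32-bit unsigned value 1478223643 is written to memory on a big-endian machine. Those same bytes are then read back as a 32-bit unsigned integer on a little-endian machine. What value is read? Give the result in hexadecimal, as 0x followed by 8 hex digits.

0x1BE71B58

1478223643 in 32-bit hexadecimal is 0x581BE71B.
Stored big-endian, the bytes at ascending addresses are 58 1B E7 1B.
Read back as little-endian, the first byte is least significant, giving 0x1BE71B58.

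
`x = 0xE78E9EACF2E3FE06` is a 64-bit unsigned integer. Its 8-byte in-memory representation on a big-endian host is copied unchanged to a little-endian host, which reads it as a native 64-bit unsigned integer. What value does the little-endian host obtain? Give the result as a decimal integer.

504090839729737447

Stored big-endian, the bytes at ascending addresses are E7 8E 9E AC F2 E3 FE 06.
Read back as little-endian, the first byte is least significant, giving 0x06FEE3F2AC9E8EE7.
0x06FEE3F2AC9E8EE7 = 504090839729737447.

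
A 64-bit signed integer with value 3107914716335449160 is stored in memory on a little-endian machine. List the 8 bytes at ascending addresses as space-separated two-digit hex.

3107914716335449160 in hexadecimal, padded to 64 bits, is 0x2B2187F7D3622448.
Split into bytes (most-significant first): 2B 21 87 F7 D3 62 24 48.
Little-endian: lowest address holds the least-significant byte.
So at ascending addresses the bytes are 48 24 62 D3 F7 87 21 2B.

48 24 62 D3 F7 87 21 2B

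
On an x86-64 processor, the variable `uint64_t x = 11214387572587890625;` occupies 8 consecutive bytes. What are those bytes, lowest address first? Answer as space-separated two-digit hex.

11214387572587890625 in hexadecimal, padded to 64 bits, is 0x9BA18214B5A807C1.
Split into bytes (most-significant first): 9B A1 82 14 B5 A8 07 C1.
In little-endian order the low byte comes first in memory.
So at ascending addresses the bytes are C1 07 A8 B5 14 82 A1 9B.

C1 07 A8 B5 14 82 A1 9B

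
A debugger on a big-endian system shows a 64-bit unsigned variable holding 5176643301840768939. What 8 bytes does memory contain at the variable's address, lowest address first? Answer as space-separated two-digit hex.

47 D7 21 A7 EF 1F CF AB

5176643301840768939 in hexadecimal, padded to 64 bits, is 0x47D721A7EF1FCFAB.
Split into bytes (most-significant first): 47 D7 21 A7 EF 1F CF AB.
In big-endian order the high byte comes first in memory.
So the memory order matches the most-significant-first order: 47 D7 21 A7 EF 1F CF AB.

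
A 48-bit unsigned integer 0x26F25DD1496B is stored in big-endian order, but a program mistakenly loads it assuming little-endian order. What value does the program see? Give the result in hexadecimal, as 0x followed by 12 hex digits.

0x6B49D15DF226

Stored big-endian, the bytes at ascending addresses are 26 F2 5D D1 49 6B.
Read back as little-endian, the first byte is least significant, giving 0x6B49D15DF226.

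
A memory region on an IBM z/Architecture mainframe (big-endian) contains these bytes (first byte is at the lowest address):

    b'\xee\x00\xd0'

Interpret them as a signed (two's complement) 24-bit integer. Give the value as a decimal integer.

In big-endian order the high byte comes first in memory.
The bytes are already most-significant first: 0xEE00D0.
Top bit is set, so as a signed 24-bit value this is 0xEE00D0 − 2^24 = -1179440.

-1179440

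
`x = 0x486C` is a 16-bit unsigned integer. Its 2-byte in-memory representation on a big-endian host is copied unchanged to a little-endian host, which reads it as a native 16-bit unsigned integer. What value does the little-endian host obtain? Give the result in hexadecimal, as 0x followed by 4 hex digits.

0x6C48

Stored big-endian, the bytes at ascending addresses are 48 6C.
Read back as little-endian, the first byte is least significant, giving 0x6C48.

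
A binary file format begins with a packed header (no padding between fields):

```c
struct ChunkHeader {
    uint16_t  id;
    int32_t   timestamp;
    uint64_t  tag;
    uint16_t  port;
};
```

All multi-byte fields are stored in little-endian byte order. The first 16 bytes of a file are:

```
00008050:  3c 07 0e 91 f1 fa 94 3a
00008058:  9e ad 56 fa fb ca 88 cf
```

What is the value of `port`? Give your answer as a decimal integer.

`port` follows `id` (2 B), `timestamp` (4 B), `tag` (8 B), so it starts at offset 2 + 4 + 8 = 14 and occupies 2 bytes.
Bytes at offsets 14..15: 88 CF.
In little-endian order the low byte comes first in memory.
Reassemble most-significant byte first: CF 88 → 0xCF88.
0xCF88 = 53128.

53128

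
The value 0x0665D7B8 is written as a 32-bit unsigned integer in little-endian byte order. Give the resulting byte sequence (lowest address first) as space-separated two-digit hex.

Split into bytes (most-significant first): 06 65 D7 B8.
In little-endian order the low byte comes first in memory.
So at ascending addresses the bytes are B8 D7 65 06.

B8 D7 65 06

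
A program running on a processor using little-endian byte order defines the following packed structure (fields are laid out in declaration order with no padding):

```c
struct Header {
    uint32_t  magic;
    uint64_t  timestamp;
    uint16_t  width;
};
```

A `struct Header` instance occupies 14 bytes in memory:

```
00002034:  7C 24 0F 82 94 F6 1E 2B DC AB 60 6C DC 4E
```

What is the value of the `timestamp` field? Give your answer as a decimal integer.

7809430715965044372

`timestamp` follows `magic` (4 bytes), so it starts at byte offset 4 and occupies 8 bytes.
Bytes at offsets 4..11: 94 F6 1E 2B DC AB 60 6C.
Little-endian: lowest address holds the least-significant byte.
Reassemble most-significant byte first: 6C 60 AB DC 2B 1E F6 94 → 0x6C60ABDC2B1EF694.
0x6C60ABDC2B1EF694 = 7809430715965044372.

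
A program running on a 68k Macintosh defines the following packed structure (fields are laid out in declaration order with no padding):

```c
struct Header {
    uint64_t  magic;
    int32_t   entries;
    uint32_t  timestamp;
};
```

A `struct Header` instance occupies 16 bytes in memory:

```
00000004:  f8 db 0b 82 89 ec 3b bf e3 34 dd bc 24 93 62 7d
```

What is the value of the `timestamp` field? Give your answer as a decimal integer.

613638781

`timestamp` follows `magic` (8 B), `entries` (4 B), so it starts at offset 8 + 4 = 12 and occupies 4 bytes.
Bytes at offsets 12..15: 24 93 62 7D.
Big-endian: lowest address holds the most-significant byte.
The bytes are already most-significant first: 0x2493627D.
0x2493627D = 613638781.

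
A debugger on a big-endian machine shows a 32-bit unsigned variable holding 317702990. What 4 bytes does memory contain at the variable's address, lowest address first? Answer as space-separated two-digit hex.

317702990 in hexadecimal, padded to 32 bits, is 0x12EFC34E.
Split into bytes (most-significant first): 12 EF C3 4E.
Big-endian stores the most-significant byte at the lowest address.
So the memory order matches the most-significant-first order: 12 EF C3 4E.

12 EF C3 4E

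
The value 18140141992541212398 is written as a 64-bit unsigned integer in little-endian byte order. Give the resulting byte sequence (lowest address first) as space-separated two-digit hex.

EE CE 90 18 08 BB BE FB

18140141992541212398 in hexadecimal, padded to 64 bits, is 0xFBBEBB081890CEEE.
Split into bytes (most-significant first): FB BE BB 08 18 90 CE EE.
In little-endian order the low byte comes first in memory.
So at ascending addresses the bytes are EE CE 90 18 08 BB BE FB.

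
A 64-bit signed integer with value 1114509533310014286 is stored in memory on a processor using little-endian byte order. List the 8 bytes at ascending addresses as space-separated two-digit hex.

4E D3 BA FF 83 88 77 0F

1114509533310014286 in hexadecimal, padded to 64 bits, is 0x0F778883FFBAD34E.
Split into bytes (most-significant first): 0F 77 88 83 FF BA D3 4E.
Little-endian: lowest address holds the least-significant byte.
So at ascending addresses the bytes are 4E D3 BA FF 83 88 77 0F.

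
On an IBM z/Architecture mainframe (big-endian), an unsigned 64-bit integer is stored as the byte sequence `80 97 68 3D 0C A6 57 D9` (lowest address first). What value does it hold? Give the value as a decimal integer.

9265989369752606681

In big-endian order the high byte comes first in memory.
The bytes are already most-significant first: 0x8097683D0CA657D9.
0x8097683D0CA657D9 = 9265989369752606681.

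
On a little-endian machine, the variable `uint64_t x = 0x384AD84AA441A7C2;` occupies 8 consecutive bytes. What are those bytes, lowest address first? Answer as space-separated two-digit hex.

Split into bytes (most-significant first): 38 4A D8 4A A4 41 A7 C2.
In little-endian order the low byte comes first in memory.
So at ascending addresses the bytes are C2 A7 41 A4 4A D8 4A 38.

C2 A7 41 A4 4A D8 4A 38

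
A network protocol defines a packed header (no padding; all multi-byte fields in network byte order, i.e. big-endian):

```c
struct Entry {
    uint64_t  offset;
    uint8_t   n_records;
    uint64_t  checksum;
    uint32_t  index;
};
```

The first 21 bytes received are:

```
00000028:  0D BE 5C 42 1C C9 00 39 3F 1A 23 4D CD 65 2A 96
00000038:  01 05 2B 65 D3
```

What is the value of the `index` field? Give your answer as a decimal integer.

`index` follows `offset` (8 B), `n_records` (1 B), `checksum` (8 B), so it starts at offset 8 + 1 + 8 = 17 and occupies 4 bytes.
Bytes at offsets 17..20: 05 2B 65 D3.
Big-endian: lowest address holds the most-significant byte.
The bytes are already most-significant first: 0x052B65D3.
0x052B65D3 = 86730195.

86730195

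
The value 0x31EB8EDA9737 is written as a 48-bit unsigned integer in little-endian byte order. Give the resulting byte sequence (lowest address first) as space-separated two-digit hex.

Split into bytes (most-significant first): 31 EB 8E DA 97 37.
In little-endian order the low byte comes first in memory.
So at ascending addresses the bytes are 37 97 DA 8E EB 31.

37 97 DA 8E EB 31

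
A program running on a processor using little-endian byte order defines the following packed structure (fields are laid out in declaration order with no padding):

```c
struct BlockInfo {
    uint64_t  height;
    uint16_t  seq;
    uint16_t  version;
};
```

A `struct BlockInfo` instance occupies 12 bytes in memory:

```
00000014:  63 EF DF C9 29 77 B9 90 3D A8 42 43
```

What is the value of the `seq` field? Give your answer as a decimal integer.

`seq` follows `height` (8 bytes), so it starts at byte offset 8 and occupies 2 bytes.
Bytes at offsets 8..9: 3D A8.
Little-endian stores the least-significant byte at the lowest address.
Reassemble most-significant byte first: A8 3D → 0xA83D.
0xA83D = 43069.

43069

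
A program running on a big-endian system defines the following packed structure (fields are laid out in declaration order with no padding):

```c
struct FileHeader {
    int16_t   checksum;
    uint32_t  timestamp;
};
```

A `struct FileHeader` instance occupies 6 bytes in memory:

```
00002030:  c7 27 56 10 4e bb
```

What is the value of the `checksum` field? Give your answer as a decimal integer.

-14553

`checksum` is the first field, at byte offset 0, occupying 2 bytes.
Bytes at offsets 0..1: C7 27.
Big-endian: lowest address holds the most-significant byte.
The bytes are already most-significant first: 0xC727.
Top bit is set, so as a signed 16-bit value this is 0xC727 − 2^16 = -14553.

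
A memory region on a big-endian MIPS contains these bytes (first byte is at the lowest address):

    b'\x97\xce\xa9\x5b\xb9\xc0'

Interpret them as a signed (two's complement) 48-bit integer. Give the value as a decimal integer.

-114561116292672

In big-endian order the high byte comes first in memory.
The bytes are already most-significant first: 0x97CEA95BB9C0.
Top bit is set, so as a signed 48-bit value this is 0x97CEA95BB9C0 − 2^48 = -114561116292672.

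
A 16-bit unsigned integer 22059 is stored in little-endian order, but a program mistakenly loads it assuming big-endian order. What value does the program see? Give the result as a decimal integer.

22059 in 16-bit hexadecimal is 0x562B.
Stored little-endian, the bytes at ascending addresses are 2B 56.
Read back as big-endian, the last byte is least significant, giving 0x2B56.
0x2B56 = 11094.

11094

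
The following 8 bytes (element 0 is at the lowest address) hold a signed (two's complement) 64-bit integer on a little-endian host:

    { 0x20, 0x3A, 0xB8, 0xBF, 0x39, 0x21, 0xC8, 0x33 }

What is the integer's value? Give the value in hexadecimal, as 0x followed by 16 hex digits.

0x33C82139BFB83A20

Little-endian: lowest address holds the least-significant byte.
Reassemble most-significant byte first: 33 C8 21 39 BF B8 3A 20 → 0x33C82139BFB83A20.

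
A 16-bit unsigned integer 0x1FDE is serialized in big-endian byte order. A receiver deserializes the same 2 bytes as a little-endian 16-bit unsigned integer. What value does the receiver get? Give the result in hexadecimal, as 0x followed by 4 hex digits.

0xDE1F

Stored big-endian, the bytes at ascending addresses are 1F DE.
Read back as little-endian, the first byte is least significant, giving 0xDE1F.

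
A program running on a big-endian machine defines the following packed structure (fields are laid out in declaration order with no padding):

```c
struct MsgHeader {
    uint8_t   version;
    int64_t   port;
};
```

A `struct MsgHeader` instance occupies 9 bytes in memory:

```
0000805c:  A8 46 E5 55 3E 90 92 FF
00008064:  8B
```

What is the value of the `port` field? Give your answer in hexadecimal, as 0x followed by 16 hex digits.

`port` follows `version` (1 byte), so it starts at byte offset 1 and occupies 8 bytes.
Bytes at offsets 1..8: 46 E5 55 3E 90 92 FF 8B.
Big-endian stores the most-significant byte at the lowest address.
The bytes are already most-significant first: 0x46E5553E9092FF8B.

0x46E5553E9092FF8B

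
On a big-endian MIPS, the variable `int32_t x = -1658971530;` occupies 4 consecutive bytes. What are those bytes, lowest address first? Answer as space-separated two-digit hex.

9D 1E 1A 76

Two's complement of -1658971530 in 32 bits: 1658971530 = 0x62E1E58A; invert → 0x9D1E1A75; add 1 → 0x9D1E1A76.
Split into bytes (most-significant first): 9D 1E 1A 76.
Big-endian stores the most-significant byte at the lowest address.
So the memory order matches the most-significant-first order: 9D 1E 1A 76.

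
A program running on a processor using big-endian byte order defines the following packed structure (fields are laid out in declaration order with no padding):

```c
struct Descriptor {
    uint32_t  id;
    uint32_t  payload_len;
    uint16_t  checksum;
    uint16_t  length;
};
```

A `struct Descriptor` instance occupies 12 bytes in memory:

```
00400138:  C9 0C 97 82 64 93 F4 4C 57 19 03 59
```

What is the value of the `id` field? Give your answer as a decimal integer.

`id` is the first field, at byte offset 0, occupying 4 bytes.
Bytes at offsets 0..3: C9 0C 97 82.
Big-endian stores the most-significant byte at the lowest address.
The bytes are already most-significant first: 0xC90C9782.
0xC90C9782 = 3373045634.

3373045634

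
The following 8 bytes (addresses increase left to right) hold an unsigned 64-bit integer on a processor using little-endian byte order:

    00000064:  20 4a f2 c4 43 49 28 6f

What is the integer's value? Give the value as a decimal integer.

In little-endian order the low byte comes first in memory.
Reassemble most-significant byte first: 6F 28 49 43 C4 F2 4A 20 → 0x6F284943C4F24A20.
0x6F284943C4F24A20 = 8009732492694276640.

8009732492694276640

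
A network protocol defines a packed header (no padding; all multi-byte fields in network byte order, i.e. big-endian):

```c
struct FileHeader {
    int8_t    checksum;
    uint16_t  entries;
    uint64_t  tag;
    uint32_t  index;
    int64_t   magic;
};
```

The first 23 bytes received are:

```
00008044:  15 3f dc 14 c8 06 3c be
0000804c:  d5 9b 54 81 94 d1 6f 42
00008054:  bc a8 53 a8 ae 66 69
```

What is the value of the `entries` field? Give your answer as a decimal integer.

`entries` follows `checksum` (1 byte), so it starts at byte offset 1 and occupies 2 bytes.
Bytes at offsets 1..2: 3F DC.
Big-endian stores the most-significant byte at the lowest address.
The bytes are already most-significant first: 0x3FDC.
0x3FDC = 16348.

16348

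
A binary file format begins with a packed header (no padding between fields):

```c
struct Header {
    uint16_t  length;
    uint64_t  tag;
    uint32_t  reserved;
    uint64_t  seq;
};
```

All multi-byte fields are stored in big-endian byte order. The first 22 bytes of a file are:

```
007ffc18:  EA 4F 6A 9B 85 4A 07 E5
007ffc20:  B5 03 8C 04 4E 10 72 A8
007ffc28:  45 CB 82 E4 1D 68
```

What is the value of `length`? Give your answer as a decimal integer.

59983

`length` is the first field, at byte offset 0, occupying 2 bytes.
Bytes at offsets 0..1: EA 4F.
Big-endian stores the most-significant byte at the lowest address.
The bytes are already most-significant first: 0xEA4F.
0xEA4F = 59983.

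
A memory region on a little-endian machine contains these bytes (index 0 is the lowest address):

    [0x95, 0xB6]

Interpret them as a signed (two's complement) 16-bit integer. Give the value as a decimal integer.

In little-endian order the low byte comes first in memory.
Reassemble most-significant byte first: B6 95 → 0xB695.
Top bit is set, so as a signed 16-bit value this is 0xB695 − 2^16 = -18795.

-18795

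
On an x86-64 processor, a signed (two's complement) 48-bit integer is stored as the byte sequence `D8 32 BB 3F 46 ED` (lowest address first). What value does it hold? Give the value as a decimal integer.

-20589003984168

Little-endian: lowest address holds the least-significant byte.
Reassemble most-significant byte first: ED 46 3F BB 32 D8 → 0xED463FBB32D8.
Top bit is set, so as a signed 48-bit value this is 0xED463FBB32D8 − 2^48 = -20589003984168.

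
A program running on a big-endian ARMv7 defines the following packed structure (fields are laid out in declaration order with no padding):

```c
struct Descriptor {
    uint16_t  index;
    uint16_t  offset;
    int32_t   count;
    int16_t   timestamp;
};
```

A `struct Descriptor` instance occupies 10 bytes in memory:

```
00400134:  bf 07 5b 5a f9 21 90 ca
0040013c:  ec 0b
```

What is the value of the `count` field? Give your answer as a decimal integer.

-115240758

`count` follows `index` (2 B), `offset` (2 B), so it starts at offset 2 + 2 = 4 and occupies 4 bytes.
Bytes at offsets 4..7: F9 21 90 CA.
In big-endian order the high byte comes first in memory.
The bytes are already most-significant first: 0xF92190CA.
Top bit is set, so as a signed 32-bit value this is 0xF92190CA − 2^32 = -115240758.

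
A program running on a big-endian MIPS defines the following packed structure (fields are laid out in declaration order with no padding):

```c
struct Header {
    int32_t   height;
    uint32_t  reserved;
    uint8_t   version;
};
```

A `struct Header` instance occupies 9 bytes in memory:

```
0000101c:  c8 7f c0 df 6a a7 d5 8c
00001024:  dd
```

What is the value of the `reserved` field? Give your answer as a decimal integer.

1789384076

`reserved` follows `height` (4 bytes), so it starts at byte offset 4 and occupies 4 bytes.
Bytes at offsets 4..7: 6A A7 D5 8C.
In big-endian order the high byte comes first in memory.
The bytes are already most-significant first: 0x6AA7D58C.
0x6AA7D58C = 1789384076.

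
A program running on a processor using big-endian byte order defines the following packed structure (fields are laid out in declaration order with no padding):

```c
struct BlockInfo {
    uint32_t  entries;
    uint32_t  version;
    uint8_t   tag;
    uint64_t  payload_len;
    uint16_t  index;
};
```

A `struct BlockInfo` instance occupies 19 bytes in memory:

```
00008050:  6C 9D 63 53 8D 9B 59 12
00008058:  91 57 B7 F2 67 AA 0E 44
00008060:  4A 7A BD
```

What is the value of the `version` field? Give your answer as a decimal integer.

2375768338

`version` follows `entries` (4 bytes), so it starts at byte offset 4 and occupies 4 bytes.
Bytes at offsets 4..7: 8D 9B 59 12.
Big-endian stores the most-significant byte at the lowest address.
The bytes are already most-significant first: 0x8D9B5912.
0x8D9B5912 = 2375768338.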